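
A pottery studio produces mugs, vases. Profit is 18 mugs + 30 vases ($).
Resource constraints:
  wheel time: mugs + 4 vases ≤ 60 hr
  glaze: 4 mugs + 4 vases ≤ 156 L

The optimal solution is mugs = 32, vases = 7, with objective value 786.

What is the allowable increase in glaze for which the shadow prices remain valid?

Binding constraints: wheel time, glaze. The basis is B = [[1,4],[4,4]] with det -12.
Per unit increase in glaze, x* moves by d = (0.3333, -0.0833).
The basis stays optimal until vases reaches 0; allowable increase = 84 L.

84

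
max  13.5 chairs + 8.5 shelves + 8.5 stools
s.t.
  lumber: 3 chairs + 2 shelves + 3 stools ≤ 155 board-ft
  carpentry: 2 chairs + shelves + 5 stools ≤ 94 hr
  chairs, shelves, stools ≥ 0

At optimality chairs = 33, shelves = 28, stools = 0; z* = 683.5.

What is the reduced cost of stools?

-9.5

Both lumber and carpentry are binding at x*.
Dual feasibility on the basic columns requires 3·y_lumber + 2·y_carpentry = 13.5, 2·y_lumber + 1·y_carpentry = 8.5.
→ y_lumber = 3.5 and y_carpentry = 1.5.
Reduced cost of stools: c₃ − yᵀa₃ = 8.5 − (3.5·3 + 1.5·5) = 8.5 − 18 = -9.5.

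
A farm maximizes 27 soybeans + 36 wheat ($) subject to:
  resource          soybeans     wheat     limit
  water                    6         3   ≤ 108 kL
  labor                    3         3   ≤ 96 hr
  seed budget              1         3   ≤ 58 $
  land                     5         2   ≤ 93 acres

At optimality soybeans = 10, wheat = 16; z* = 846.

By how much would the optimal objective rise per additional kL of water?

3

At the optimum: water uses 108 of 108 (binding); labor uses 78 of 96 (slack = 18); seed budget uses 58 of 58 (binding); land uses 82 of 93 (slack = 11).
By complementary slackness, y = 0 for the non-binding constraints.
From A_Bᵀ y = c: 6·y_water + 1·y_seed budget = 27; 3·y_water + 3·y_seed budget = 36.
Solving: y_water = 3, y_seed budget = 9.
Shadow price of water = 3.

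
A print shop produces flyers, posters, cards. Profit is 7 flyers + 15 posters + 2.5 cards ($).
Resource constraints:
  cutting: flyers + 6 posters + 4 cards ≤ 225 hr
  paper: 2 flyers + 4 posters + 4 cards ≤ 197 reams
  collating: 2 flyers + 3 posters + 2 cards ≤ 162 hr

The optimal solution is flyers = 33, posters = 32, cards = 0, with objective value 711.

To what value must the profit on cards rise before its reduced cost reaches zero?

At the optimum: cutting uses 225 of 225 (binding); paper uses 194 of 197 (slack = 3); collating uses 162 of 162 (binding).
Since paper is not tight, its dual is 0.
From A_Bᵀ y = c: 1·y_cutting + 2·y_collating = 7; 6·y_cutting + 3·y_collating = 15.
→ y_cutting = 1 and y_collating = 3.
cards enters the basis when its profit ≥ yᵀa₃ = 1·4 + 3·2 = 10.

10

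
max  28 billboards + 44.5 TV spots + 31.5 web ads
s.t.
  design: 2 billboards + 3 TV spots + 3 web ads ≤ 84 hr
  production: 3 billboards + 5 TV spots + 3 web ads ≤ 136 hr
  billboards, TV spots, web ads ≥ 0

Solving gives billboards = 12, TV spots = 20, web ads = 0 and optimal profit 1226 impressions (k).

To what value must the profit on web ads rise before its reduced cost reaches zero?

At the optimum: design uses 84 of 84 (binding); production uses 136 of 136 (binding).
From A_Bᵀ y = c: 2·y_design + 3·y_production = 28; 3·y_design + 5·y_production = 44.5.
This yields shadow prices y_design = 6.5, y_production = 5.
web ads enters the basis when its profit ≥ yᵀa₃ = 6.5·3 + 5·3 = 34.5.

34.5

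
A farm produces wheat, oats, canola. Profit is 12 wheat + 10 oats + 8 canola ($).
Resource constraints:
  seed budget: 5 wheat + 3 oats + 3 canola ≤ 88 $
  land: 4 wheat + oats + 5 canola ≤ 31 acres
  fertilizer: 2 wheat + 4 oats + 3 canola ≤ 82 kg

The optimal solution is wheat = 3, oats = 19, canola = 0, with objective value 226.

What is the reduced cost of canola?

At the optimum: seed budget uses 72 of 88 (slack = 16); land uses 31 of 31 (binding); fertilizer uses 82 of 82 (binding).
By complementary slackness, y = 0 for the non-binding constraint.
From A_Bᵀ y = c: 4·y_land + 2·y_fertilizer = 12; 1·y_land + 4·y_fertilizer = 10.
→ y_land = 2 and y_fertilizer = 2.
Reduced cost of canola: c₃ − yᵀa₃ = 8 − (2·5 + 2·3) = 8 − 16 = -8.

-8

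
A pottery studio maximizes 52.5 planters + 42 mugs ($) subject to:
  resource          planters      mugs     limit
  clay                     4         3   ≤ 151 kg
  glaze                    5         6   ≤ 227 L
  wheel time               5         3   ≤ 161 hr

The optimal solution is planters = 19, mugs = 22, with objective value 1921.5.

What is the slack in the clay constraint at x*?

9

clay used = 4·19 + 3·22 = 142; slack = 151 − 142 = 9.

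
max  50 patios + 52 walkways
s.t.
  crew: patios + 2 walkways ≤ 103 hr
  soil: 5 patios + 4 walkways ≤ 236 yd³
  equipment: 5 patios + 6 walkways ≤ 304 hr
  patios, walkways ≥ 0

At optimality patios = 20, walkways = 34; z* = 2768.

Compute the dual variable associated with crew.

Binding: soil and equipment. Non-binding: crew (15 unused).
Slack constraints have shadow price 0 (complementary slackness).
The binding rows give the dual system: 5·y_soil + 5·y_equipment = 50 and 4·y_soil + 6·y_equipment = 52.
→ y_soil = 4 and y_equipment = 6.
Shadow price of crew = 0.

0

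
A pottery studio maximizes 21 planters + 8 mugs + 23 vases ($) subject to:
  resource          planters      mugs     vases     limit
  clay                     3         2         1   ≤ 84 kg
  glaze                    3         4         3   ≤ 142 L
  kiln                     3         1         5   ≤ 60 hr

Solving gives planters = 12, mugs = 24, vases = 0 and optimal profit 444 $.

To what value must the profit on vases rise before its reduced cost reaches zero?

31

Binding: clay and kiln. Non-binding: glaze (10 unused).
Slack constraints have shadow price 0 (complementary slackness).
The binding rows give the dual system: 3·y_clay + 3·y_kiln = 21 and 2·y_clay + 1·y_kiln = 8.
→ y_clay = 1 and y_kiln = 6.
vases enters the basis when its profit ≥ yᵀa₃ = 1·1 + 6·5 = 31.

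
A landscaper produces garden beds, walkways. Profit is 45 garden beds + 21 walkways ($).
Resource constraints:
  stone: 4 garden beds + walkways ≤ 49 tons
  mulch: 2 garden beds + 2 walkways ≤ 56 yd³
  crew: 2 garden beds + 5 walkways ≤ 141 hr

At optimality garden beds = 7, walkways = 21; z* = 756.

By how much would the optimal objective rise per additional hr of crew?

At the optimum: stone uses 49 of 49 (binding); mulch uses 56 of 56 (binding); crew uses 119 of 141 (slack = 22).
By complementary slackness, y = 0 for the non-binding constraint.
From A_Bᵀ y = c: 4·y_stone + 2·y_mulch = 45; 1·y_stone + 2·y_mulch = 21.
This yields shadow prices y_stone = 8, y_mulch = 6.5.
Shadow price of crew = 0.

0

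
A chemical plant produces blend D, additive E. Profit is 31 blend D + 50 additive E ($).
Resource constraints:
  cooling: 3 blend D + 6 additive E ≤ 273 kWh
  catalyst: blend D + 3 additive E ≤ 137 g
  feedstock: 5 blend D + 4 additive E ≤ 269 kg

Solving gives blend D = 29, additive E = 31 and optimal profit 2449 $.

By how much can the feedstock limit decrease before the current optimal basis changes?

87

Binding constraints: cooling, feedstock. The basis is B = [[3,6],[5,4]] with det -18.
Per unit decrease in feedstock, x* moves by d = (-0.3333, 0.1667).
The basis stays optimal until blend D reaches 0; allowable decrease = 87 kg.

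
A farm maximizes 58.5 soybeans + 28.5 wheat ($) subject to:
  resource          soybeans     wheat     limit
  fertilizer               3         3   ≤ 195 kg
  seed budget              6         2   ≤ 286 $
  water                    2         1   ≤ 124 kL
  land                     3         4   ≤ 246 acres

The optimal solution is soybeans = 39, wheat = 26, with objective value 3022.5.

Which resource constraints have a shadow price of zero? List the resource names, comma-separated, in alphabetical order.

fertilizer: 195/195 (binding)
seed budget: 286/286 (binding)
water: 104/124 (slack 20)
land: 221/246 (slack 25)
By complementary slackness, a constraint with positive slack has shadow price 0 → land, water.

land, water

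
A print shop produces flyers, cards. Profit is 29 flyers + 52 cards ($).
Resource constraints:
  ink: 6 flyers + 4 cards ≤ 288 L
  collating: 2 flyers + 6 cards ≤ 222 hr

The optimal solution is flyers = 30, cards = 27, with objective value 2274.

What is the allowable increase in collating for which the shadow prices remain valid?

Binding constraints: ink, collating. The basis is B = [[6,4],[2,6]] with det 28.
Per unit increase in collating, x* moves by d = (-0.1429, 0.2143).
The basis stays optimal until flyers reaches 0; allowable increase = 210 hr.

210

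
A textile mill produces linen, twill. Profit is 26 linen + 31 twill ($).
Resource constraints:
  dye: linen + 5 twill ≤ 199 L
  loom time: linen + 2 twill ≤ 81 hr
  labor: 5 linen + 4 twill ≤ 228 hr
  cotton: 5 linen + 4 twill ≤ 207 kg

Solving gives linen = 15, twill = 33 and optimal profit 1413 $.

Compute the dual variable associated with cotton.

3.5

Binding: loom time and cotton. Non-binding: dye (19 unused), labor (21 unused).
Slack constraints have shadow price 0 (complementary slackness).
From A_Bᵀ y = c: 1·y_loom time + 5·y_cotton = 26; 2·y_loom time + 4·y_cotton = 31.
→ y_loom time = 8.5 and y_cotton = 3.5.
Shadow price of cotton = 3.5.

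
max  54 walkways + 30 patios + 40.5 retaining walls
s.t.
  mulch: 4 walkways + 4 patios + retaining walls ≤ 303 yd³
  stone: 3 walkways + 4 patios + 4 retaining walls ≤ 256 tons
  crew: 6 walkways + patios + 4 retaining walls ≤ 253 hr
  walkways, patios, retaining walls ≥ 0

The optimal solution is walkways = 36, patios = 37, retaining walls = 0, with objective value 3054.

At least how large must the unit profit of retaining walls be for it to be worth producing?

Binding: stone and crew. Non-binding: mulch (11 unused).
Slack constraints have shadow price 0 (complementary slackness).
Dual feasibility on the basic columns requires 3·y_stone + 6·y_crew = 54, 4·y_stone + 1·y_crew = 30.
This yields shadow prices y_stone = 6, y_crew = 6.
retaining walls enters the basis when its profit ≥ yᵀa₃ = 6·4 + 6·4 = 48.

48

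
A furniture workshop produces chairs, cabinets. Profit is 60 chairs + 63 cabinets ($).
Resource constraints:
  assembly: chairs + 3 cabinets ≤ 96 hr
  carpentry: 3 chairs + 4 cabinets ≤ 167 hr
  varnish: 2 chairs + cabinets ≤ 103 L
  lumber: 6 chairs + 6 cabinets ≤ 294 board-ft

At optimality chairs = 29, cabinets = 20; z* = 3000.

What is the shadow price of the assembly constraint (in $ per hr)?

0

At the optimum: assembly uses 89 of 96 (slack = 7); carpentry uses 167 of 167 (binding); varnish uses 78 of 103 (slack = 25); lumber uses 294 of 294 (binding).
By complementary slackness, y = 0 for the non-binding constraints.
Dual feasibility on the basic columns requires 3·y_carpentry + 6·y_lumber = 60, 4·y_carpentry + 6·y_lumber = 63.
This yields shadow prices y_carpentry = 3, y_lumber = 8.5.
Shadow price of assembly = 0.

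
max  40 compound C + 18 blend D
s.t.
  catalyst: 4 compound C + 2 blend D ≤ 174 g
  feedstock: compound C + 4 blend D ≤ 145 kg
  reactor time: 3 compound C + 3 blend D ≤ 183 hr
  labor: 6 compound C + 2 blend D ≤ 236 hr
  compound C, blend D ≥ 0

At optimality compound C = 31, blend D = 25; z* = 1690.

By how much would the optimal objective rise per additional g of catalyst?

7

At the optimum: catalyst uses 174 of 174 (binding); feedstock uses 131 of 145 (slack = 14); reactor time uses 168 of 183 (slack = 15); labor uses 236 of 236 (binding).
Slack constraints have shadow price 0 (complementary slackness).
From A_Bᵀ y = c: 4·y_catalyst + 6·y_labor = 40; 2·y_catalyst + 2·y_labor = 18.
This yields shadow prices y_catalyst = 7, y_labor = 2.
Shadow price of catalyst = 7.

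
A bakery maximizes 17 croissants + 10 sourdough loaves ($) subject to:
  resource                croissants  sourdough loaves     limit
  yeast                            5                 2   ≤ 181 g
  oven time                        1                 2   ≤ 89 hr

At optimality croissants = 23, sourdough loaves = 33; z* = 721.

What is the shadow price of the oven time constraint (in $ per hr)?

2

At the optimum: yeast uses 181 of 181 (binding); oven time uses 89 of 89 (binding).
The binding rows give the dual system: 5·y_yeast + 1·y_oven time = 17 and 2·y_yeast + 2·y_oven time = 10.
This yields shadow prices y_yeast = 3, y_oven time = 2.
Shadow price of oven time = 2.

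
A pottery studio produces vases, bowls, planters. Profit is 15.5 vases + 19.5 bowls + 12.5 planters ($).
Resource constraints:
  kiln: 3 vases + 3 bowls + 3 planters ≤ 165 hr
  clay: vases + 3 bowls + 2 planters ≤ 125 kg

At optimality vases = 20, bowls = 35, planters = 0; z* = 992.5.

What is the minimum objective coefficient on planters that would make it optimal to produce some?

17.5

Check each constraint at x*: kiln 165/165 (tight); clay 125/125 (tight).
From A_Bᵀ y = c: 3·y_kiln + 1·y_clay = 15.5; 3·y_kiln + 3·y_clay = 19.5.
This yields shadow prices y_kiln = 4.5, y_clay = 2.
planters enters the basis when its profit ≥ yᵀa₃ = 4.5·3 + 2·2 = 17.5.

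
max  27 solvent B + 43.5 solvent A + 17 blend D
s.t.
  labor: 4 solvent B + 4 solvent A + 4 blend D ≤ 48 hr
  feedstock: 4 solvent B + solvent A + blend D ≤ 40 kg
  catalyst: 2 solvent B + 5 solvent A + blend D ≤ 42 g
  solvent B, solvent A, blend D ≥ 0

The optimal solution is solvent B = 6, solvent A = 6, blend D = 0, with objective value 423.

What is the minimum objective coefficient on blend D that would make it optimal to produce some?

21.5

Binding: labor and catalyst. Non-binding: feedstock (10 unused).
Slack constraints have shadow price 0 (complementary slackness).
From A_Bᵀ y = c: 4·y_labor + 2·y_catalyst = 27; 4·y_labor + 5·y_catalyst = 43.5.
Solving: y_labor = 4, y_catalyst = 5.5.
blend D enters the basis when its profit ≥ yᵀa₃ = 4·4 + 5.5·1 = 21.5.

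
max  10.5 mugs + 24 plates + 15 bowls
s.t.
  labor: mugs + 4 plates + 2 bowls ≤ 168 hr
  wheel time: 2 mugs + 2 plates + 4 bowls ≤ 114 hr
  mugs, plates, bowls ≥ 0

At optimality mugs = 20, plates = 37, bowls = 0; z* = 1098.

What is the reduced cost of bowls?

Both labor and wheel time are binding at x*.
From A_Bᵀ y = c: 1·y_labor + 2·y_wheel time = 10.5; 4·y_labor + 2·y_wheel time = 24.
→ y_labor = 4.5 and y_wheel time = 3.
Reduced cost of bowls: c₃ − yᵀa₃ = 15 − (4.5·2 + 3·4) = 15 − 21 = -6.

-6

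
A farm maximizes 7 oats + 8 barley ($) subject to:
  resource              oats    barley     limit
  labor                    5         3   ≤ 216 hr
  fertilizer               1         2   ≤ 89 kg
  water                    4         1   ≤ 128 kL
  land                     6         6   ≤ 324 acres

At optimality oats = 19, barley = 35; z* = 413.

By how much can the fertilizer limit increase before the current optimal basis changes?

19

Binding constraints: fertilizer, land. The basis is B = [[1,2],[6,6]] with det -6.
Per unit increase in fertilizer, x* moves by d = (-1, 1).
The basis stays optimal until oats reaches 0; allowable increase = 19 kg.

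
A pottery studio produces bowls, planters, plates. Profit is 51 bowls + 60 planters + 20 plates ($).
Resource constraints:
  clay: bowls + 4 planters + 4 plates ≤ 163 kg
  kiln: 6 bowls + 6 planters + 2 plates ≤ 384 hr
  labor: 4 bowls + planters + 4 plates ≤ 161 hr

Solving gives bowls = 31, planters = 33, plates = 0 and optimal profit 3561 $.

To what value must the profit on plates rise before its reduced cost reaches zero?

At the optimum: clay uses 163 of 163 (binding); kiln uses 384 of 384 (binding); labor uses 157 of 161 (slack = 4).
Slack constraints have shadow price 0 (complementary slackness).
Dual feasibility on the basic columns requires 1·y_clay + 6·y_kiln = 51, 4·y_clay + 6·y_kiln = 60.
This yields shadow prices y_clay = 3, y_kiln = 8.
plates enters the basis when its profit ≥ yᵀa₃ = 3·4 + 8·2 = 28.

28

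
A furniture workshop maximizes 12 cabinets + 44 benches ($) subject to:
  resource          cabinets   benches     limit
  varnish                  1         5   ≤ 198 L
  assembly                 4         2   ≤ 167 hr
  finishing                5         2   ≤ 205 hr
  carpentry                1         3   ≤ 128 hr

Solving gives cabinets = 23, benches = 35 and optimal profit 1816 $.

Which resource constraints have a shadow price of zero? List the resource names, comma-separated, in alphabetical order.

varnish: 198/198 (binding)
assembly: 162/167 (slack 5)
finishing: 185/205 (slack 20)
carpentry: 128/128 (binding)
By complementary slackness, a constraint with positive slack has shadow price 0 → assembly, finishing.

assembly, finishing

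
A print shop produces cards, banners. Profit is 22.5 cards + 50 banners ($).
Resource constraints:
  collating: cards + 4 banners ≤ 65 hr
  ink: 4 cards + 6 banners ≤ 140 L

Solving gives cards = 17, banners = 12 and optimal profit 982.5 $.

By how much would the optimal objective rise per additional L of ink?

At the optimum: collating uses 65 of 65 (binding); ink uses 140 of 140 (binding).
Dual feasibility on the basic columns requires 1·y_collating + 4·y_ink = 22.5, 4·y_collating + 6·y_ink = 50.
Solving: y_collating = 6.5, y_ink = 4.
Shadow price of ink = 4.

4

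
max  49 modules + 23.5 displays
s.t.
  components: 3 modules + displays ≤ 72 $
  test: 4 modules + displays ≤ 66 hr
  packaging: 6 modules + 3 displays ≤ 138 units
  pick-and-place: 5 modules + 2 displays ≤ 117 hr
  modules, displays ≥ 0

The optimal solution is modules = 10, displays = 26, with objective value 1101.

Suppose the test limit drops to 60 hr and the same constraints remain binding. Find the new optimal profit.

At the optimum: components uses 56 of 72 (slack = 16); test uses 66 of 66 (binding); packaging uses 138 of 138 (binding); pick-and-place uses 102 of 117 (slack = 15).
Since components, pick-and-place are not tight, their duals are 0.
Dual feasibility on the basic columns requires 4·y_test + 6·y_packaging = 49, 1·y_test + 3·y_packaging = 23.5.
→ y_test = 1 and y_packaging = 7.5.
Δz = y_test·Δb = 1 × (-6) = -6, so new z* = 1101 − 6 = 1095.

1095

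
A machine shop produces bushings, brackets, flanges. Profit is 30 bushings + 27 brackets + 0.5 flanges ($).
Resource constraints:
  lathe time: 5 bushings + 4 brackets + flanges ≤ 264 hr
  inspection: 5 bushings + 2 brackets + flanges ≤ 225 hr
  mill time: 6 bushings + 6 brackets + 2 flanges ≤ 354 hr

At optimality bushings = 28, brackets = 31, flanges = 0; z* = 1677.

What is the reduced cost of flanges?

-7.5

Binding: lathe time and mill time. Non-binding: inspection (23 unused).
By complementary slackness, y = 0 for the non-binding constraint.
The binding rows give the dual system: 5·y_lathe time + 6·y_mill time = 30 and 4·y_lathe time + 6·y_mill time = 27.
Solving: y_lathe time = 3, y_mill time = 2.5.
Reduced cost of flanges: c₃ − yᵀa₃ = 0.5 − (3·1 + 2.5·2) = 0.5 − 8 = -7.5.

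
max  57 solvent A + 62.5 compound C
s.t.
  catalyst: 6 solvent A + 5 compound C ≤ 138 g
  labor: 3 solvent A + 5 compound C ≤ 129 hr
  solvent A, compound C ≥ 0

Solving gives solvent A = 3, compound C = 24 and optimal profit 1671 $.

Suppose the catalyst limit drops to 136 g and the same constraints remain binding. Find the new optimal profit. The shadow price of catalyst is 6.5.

1658

Δb = -2, so new z* = 1671 + (6.5)·(-2) = 1671 − 13 = 1658.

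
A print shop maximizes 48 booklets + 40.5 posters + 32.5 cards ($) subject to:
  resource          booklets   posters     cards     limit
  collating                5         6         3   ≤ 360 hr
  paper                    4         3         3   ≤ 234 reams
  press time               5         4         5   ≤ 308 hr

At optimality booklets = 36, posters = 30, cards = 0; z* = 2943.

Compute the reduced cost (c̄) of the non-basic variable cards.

Check each constraint at x*: collating 360/360 (tight); paper 234/234 (tight); press time 300/308 (slack 8).
Slack constraints have shadow price 0 (complementary slackness).
Dual feasibility on the basic columns requires 5·y_collating + 4·y_paper = 48, 6·y_collating + 3·y_paper = 40.5.
Solving: y_collating = 2, y_paper = 9.5.
Reduced cost of cards: c₃ − yᵀa₃ = 32.5 − (2·3 + 9.5·3) = 32.5 − 34.5 = -2.

-2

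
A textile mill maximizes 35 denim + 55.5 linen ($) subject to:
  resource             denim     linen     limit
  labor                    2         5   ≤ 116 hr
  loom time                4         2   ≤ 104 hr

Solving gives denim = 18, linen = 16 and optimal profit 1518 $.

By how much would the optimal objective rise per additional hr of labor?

9.5

At the optimum: labor uses 116 of 116 (binding); loom time uses 104 of 104 (binding).
Dual feasibility on the basic columns requires 2·y_labor + 4·y_loom time = 35, 5·y_labor + 2·y_loom time = 55.5.
Solving: y_labor = 9.5, y_loom time = 4.
Shadow price of labor = 9.5.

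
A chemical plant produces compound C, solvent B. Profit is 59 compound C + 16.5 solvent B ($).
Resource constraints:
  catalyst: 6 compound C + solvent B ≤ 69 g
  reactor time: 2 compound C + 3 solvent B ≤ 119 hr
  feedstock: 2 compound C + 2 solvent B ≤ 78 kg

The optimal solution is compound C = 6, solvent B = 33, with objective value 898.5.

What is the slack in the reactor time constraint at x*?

reactor time used = 2·6 + 3·33 = 111; slack = 119 − 111 = 8.

8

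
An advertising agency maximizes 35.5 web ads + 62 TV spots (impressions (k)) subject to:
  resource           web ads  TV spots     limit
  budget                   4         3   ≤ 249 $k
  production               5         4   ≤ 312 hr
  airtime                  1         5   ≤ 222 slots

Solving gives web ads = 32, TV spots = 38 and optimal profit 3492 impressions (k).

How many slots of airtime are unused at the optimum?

airtime used = 1·32 + 5·38 = 222; slack = 222 − 222 = 0.

0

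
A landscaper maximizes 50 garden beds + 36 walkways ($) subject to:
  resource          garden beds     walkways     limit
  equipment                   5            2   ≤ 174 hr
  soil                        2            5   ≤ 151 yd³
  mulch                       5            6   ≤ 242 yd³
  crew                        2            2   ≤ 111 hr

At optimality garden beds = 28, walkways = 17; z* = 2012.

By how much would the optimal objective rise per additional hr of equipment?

6

Binding: equipment and mulch. Non-binding: soil (10 unused), crew (21 unused).
Since soil, crew are not tight, their duals are 0.
Dual feasibility on the basic columns requires 5·y_equipment + 5·y_mulch = 50, 2·y_equipment + 6·y_mulch = 36.
→ y_equipment = 6 and y_mulch = 4.
Shadow price of equipment = 6.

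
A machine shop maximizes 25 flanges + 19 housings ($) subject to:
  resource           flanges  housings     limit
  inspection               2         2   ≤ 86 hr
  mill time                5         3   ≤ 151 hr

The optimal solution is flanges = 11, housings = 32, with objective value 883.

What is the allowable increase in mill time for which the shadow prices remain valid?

Binding constraints: inspection, mill time. The basis is B = [[2,2],[5,3]] with det -4.
Per unit increase in mill time, x* moves by d = (0.5, -0.5).
The basis stays optimal until housings reaches 0; allowable increase = 64 hr.

64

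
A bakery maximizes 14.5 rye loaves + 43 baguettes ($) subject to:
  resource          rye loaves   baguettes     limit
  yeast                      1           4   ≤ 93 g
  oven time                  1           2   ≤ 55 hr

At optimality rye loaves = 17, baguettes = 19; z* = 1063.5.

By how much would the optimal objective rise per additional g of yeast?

At the optimum: yeast uses 93 of 93 (binding); oven time uses 55 of 55 (binding).
Dual feasibility on the basic columns requires 1·y_yeast + 1·y_oven time = 14.5, 4·y_yeast + 2·y_oven time = 43.
This yields shadow prices y_yeast = 7, y_oven time = 7.5.
Shadow price of yeast = 7.

7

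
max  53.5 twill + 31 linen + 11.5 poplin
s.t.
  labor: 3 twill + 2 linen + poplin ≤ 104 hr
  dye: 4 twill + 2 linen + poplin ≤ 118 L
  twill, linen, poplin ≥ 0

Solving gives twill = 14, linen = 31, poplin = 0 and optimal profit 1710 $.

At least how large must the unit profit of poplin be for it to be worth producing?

Check each constraint at x*: labor 104/104 (tight); dye 118/118 (tight).
The binding rows give the dual system: 3·y_labor + 4·y_dye = 53.5 and 2·y_labor + 2·y_dye = 31.
Solving: y_labor = 8.5, y_dye = 7.
poplin enters the basis when its profit ≥ yᵀa₃ = 8.5·1 + 7·1 = 15.5.

15.5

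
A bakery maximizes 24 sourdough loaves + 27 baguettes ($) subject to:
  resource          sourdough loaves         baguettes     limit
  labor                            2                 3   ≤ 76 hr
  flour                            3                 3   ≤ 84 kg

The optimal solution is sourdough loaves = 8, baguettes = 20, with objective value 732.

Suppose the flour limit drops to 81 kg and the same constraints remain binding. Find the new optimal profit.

Both labor and flour are binding at x*.
The binding rows give the dual system: 2·y_labor + 3·y_flour = 24 and 3·y_labor + 3·y_flour = 27.
This yields shadow prices y_labor = 3, y_flour = 6.
Δz = y_flour·Δb = 6 × (-3) = -18, so new z* = 732 − 18 = 714.

714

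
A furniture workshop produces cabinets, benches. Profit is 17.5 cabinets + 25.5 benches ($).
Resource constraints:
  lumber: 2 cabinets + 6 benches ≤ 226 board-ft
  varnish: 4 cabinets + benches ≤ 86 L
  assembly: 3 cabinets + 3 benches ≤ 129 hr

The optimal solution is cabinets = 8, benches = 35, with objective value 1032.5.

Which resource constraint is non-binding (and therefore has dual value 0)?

varnish

lumber: 226/226 (binding)
varnish: 67/86 (slack 19)
assembly: 129/129 (binding)
By complementary slackness, a constraint with positive slack has shadow price 0 → varnish.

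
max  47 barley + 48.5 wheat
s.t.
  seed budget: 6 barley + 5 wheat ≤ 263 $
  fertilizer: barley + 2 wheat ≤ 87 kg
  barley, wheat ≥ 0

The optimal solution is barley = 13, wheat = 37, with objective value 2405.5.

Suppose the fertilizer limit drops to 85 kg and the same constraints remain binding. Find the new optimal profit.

2389.5

Both seed budget and fertilizer are binding at x*.
From A_Bᵀ y = c: 6·y_seed budget + 1·y_fertilizer = 47; 5·y_seed budget + 2·y_fertilizer = 48.5.
Solving: y_seed budget = 6.5, y_fertilizer = 8.
Δz = y_fertilizer·Δb = 8 × (-2) = -16, so new z* = 2405.5 − 16 = 2389.5.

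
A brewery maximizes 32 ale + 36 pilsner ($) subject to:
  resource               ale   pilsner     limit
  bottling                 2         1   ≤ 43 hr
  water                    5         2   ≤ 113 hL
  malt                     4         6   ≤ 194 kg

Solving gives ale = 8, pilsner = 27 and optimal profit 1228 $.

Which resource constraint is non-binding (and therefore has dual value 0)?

water

bottling: 43/43 (binding)
water: 94/113 (slack 19)
malt: 194/194 (binding)
By complementary slackness, a constraint with positive slack has shadow price 0 → water.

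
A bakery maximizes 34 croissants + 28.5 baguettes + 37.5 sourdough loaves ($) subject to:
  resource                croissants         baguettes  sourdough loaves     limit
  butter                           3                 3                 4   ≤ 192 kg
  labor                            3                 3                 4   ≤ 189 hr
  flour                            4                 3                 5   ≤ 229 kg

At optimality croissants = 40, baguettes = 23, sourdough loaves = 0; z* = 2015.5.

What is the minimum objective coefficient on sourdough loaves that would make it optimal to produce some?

Check each constraint at x*: butter 189/192 (slack 3); labor 189/189 (tight); flour 229/229 (tight).
By complementary slackness, y = 0 for the non-binding constraint.
From A_Bᵀ y = c: 3·y_labor + 4·y_flour = 34; 3·y_labor + 3·y_flour = 28.5.
Solving: y_labor = 4, y_flour = 5.5.
sourdough loaves enters the basis when its profit ≥ yᵀa₃ = 4·4 + 5.5·5 = 43.5.

43.5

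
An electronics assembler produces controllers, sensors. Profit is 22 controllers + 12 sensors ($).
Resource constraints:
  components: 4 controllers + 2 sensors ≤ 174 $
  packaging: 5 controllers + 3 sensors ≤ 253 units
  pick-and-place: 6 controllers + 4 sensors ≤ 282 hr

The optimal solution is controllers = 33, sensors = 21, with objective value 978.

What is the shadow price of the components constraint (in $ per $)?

At the optimum: components uses 174 of 174 (binding); packaging uses 228 of 253 (slack = 25); pick-and-place uses 282 of 282 (binding).
By complementary slackness, y = 0 for the non-binding constraint.
The binding rows give the dual system: 4·y_components + 6·y_pick-and-place = 22 and 2·y_components + 4·y_pick-and-place = 12.
Solving: y_components = 4, y_pick-and-place = 1.
Shadow price of components = 4.

4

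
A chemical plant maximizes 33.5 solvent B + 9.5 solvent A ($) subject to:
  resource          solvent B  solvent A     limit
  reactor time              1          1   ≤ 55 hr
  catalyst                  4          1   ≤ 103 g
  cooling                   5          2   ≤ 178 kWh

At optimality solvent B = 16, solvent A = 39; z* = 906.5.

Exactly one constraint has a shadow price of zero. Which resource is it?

reactor time: 55/55 (binding)
catalyst: 103/103 (binding)
cooling: 158/178 (slack 20)
By complementary slackness, a constraint with positive slack has shadow price 0 → cooling.

cooling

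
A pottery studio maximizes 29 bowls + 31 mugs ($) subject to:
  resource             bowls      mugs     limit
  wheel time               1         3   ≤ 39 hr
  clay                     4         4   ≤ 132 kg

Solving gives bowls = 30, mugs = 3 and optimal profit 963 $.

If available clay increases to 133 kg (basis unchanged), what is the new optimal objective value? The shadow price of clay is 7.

Δb = 1, so new z* = 963 + (7)·(1) = 963 + 7 = 970.

970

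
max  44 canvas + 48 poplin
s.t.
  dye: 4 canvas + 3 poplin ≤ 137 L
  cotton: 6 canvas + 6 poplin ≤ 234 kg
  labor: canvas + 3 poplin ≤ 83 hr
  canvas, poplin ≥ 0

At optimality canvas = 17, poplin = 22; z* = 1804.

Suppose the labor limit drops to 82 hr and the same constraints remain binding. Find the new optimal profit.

Check each constraint at x*: dye 134/137 (slack 3); cotton 234/234 (tight); labor 83/83 (tight).
Slack constraints have shadow price 0 (complementary slackness).
Dual feasibility on the basic columns requires 6·y_cotton + 1·y_labor = 44, 6·y_cotton + 3·y_labor = 48.
→ y_cotton = 7 and y_labor = 2.
Δz = y_labor·Δb = 2 × (-1) = -2, so new z* = 1804 − 2 = 1802.

1802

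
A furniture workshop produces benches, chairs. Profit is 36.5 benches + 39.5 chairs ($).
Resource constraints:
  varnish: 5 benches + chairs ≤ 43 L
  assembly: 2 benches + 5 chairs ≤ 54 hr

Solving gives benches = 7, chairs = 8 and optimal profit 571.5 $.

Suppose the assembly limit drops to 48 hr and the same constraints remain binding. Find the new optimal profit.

Check each constraint at x*: varnish 43/43 (tight); assembly 54/54 (tight).
Dual feasibility on the basic columns requires 5·y_varnish + 2·y_assembly = 36.5, 1·y_varnish + 5·y_assembly = 39.5.
Solving: y_varnish = 4.5, y_assembly = 7.
Δz = y_assembly·Δb = 7 × (-6) = -42, so new z* = 571.5 − 42 = 529.5.

529.5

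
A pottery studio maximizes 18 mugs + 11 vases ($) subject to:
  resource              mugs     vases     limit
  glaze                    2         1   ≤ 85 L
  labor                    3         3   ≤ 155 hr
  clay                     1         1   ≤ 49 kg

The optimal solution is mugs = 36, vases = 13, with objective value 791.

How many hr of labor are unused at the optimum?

labor used = 3·36 + 3·13 = 147; slack = 155 − 147 = 8.

8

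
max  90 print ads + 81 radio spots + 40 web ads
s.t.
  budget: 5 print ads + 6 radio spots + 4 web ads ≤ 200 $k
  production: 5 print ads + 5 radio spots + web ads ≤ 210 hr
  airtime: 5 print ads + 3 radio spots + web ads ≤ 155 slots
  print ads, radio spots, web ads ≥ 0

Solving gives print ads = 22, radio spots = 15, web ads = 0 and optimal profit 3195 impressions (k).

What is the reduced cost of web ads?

Check each constraint at x*: budget 200/200 (tight); production 185/210 (slack 25); airtime 155/155 (tight).
Since production is not tight, its dual is 0.
The binding rows give the dual system: 5·y_budget + 5·y_airtime = 90 and 6·y_budget + 3·y_airtime = 81.
Solving: y_budget = 9, y_airtime = 9.
Reduced cost of web ads: c₃ − yᵀa₃ = 40 − (9·4 + 9·1) = 40 − 45 = -5.

-5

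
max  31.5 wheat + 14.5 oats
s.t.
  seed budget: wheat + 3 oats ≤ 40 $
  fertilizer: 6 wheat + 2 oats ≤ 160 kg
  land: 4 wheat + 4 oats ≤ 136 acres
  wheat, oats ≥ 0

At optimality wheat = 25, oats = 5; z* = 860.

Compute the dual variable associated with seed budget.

1.5

At the optimum: seed budget uses 40 of 40 (binding); fertilizer uses 160 of 160 (binding); land uses 120 of 136 (slack = 16).
Since land is not tight, its dual is 0.
Dual feasibility on the basic columns requires 1·y_seed budget + 6·y_fertilizer = 31.5, 3·y_seed budget + 2·y_fertilizer = 14.5.
This yields shadow prices y_seed budget = 1.5, y_fertilizer = 5.
Shadow price of seed budget = 1.5.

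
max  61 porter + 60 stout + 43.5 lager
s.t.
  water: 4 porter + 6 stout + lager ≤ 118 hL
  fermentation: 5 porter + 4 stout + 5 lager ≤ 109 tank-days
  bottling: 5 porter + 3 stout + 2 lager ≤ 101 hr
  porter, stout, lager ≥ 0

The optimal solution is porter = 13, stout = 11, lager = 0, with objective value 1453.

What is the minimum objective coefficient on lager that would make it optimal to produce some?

Check each constraint at x*: water 118/118 (tight); fermentation 109/109 (tight); bottling 98/101 (slack 3).
Since bottling is not tight, its dual is 0.
The binding rows give the dual system: 4·y_water + 5·y_fermentation = 61 and 6·y_water + 4·y_fermentation = 60.
Solving: y_water = 4, y_fermentation = 9.
lager enters the basis when its profit ≥ yᵀa₃ = 4·1 + 9·5 = 49.

49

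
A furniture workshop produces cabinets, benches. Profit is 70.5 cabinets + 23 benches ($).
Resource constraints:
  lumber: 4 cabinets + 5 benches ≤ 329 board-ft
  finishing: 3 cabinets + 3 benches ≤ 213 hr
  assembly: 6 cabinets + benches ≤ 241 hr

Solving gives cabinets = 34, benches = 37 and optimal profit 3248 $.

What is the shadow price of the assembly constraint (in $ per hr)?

9.5

At the optimum: lumber uses 321 of 329 (slack = 8); finishing uses 213 of 213 (binding); assembly uses 241 of 241 (binding).
Since lumber is not tight, its dual is 0.
The binding rows give the dual system: 3·y_finishing + 6·y_assembly = 70.5 and 3·y_finishing + 1·y_assembly = 23.
Solving: y_finishing = 4.5, y_assembly = 9.5.
Shadow price of assembly = 9.5.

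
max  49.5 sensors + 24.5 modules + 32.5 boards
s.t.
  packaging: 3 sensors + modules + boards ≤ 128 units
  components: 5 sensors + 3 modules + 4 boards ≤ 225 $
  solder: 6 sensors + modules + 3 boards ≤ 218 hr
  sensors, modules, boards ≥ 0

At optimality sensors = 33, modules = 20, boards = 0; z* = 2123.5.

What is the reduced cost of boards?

-3.5

Check each constraint at x*: packaging 119/128 (slack 9); components 225/225 (tight); solder 218/218 (tight).
By complementary slackness, y = 0 for the non-binding constraint.
Dual feasibility on the basic columns requires 5·y_components + 6·y_solder = 49.5, 3·y_components + 1·y_solder = 24.5.
→ y_components = 7.5 and y_solder = 2.
Reduced cost of boards: c₃ − yᵀa₃ = 32.5 − (7.5·4 + 2·3) = 32.5 − 36 = -3.5.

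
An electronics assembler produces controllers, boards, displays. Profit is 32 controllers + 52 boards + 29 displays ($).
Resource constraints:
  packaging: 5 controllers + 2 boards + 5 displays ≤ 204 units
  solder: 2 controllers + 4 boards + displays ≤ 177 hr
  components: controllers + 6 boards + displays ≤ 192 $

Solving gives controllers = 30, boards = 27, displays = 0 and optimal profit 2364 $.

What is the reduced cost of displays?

-3

Binding: packaging and components. Non-binding: solder (9 unused).
Since solder is not tight, its dual is 0.
From A_Bᵀ y = c: 5·y_packaging + 1·y_components = 32; 2·y_packaging + 6·y_components = 52.
Solving: y_packaging = 5, y_components = 7.
Reduced cost of displays: c₃ − yᵀa₃ = 29 − (5·5 + 7·1) = 29 − 32 = -3.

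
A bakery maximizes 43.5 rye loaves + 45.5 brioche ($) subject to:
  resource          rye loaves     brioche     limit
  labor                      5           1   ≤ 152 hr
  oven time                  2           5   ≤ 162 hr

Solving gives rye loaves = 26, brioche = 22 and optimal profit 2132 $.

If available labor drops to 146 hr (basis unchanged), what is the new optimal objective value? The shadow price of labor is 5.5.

Δb = -6, so new z* = 2132 + (5.5)·(-6) = 2132 − 33 = 2099.

2099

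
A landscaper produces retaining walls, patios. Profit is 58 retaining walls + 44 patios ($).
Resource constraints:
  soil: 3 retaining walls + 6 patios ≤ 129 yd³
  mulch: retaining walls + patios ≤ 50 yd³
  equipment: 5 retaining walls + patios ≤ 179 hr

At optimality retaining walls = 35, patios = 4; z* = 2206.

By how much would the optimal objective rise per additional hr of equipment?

8

Check each constraint at x*: soil 129/129 (tight); mulch 39/50 (slack 11); equipment 179/179 (tight).
Since mulch is not tight, its dual is 0.
The binding rows give the dual system: 3·y_soil + 5·y_equipment = 58 and 6·y_soil + 1·y_equipment = 44.
Solving: y_soil = 6, y_equipment = 8.
Shadow price of equipment = 8.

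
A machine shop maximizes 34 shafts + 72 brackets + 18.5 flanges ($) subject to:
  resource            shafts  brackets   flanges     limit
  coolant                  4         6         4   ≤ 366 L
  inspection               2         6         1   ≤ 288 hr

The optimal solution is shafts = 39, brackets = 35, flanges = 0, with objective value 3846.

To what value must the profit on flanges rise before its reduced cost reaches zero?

27

Both coolant and inspection are binding at x*.
From A_Bᵀ y = c: 4·y_coolant + 2·y_inspection = 34; 6·y_coolant + 6·y_inspection = 72.
→ y_coolant = 5 and y_inspection = 7.
flanges enters the basis when its profit ≥ yᵀa₃ = 5·4 + 7·1 = 27.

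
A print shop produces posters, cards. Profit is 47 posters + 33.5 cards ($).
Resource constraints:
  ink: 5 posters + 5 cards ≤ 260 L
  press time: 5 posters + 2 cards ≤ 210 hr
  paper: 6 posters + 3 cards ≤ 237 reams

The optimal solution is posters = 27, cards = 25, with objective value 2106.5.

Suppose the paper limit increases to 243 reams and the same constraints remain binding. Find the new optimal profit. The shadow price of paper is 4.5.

Δb = 6, so new z* = 2106.5 + (4.5)·(6) = 2106.5 + 27 = 2133.5.

2133.5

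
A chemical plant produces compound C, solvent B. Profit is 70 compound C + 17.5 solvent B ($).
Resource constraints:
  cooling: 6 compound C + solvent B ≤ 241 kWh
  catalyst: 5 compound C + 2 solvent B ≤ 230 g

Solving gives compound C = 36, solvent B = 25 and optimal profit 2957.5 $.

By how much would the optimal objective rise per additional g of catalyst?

Both cooling and catalyst are binding at x*.
Dual feasibility on the basic columns requires 6·y_cooling + 5·y_catalyst = 70, 1·y_cooling + 2·y_catalyst = 17.5.
This yields shadow prices y_cooling = 7.5, y_catalyst = 5.
Shadow price of catalyst = 5.

5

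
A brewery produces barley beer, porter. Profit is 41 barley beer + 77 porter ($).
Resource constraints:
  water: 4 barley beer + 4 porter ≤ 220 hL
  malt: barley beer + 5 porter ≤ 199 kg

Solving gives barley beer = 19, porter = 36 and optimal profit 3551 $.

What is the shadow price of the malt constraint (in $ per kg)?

Both water and malt are binding at x*.
The binding rows give the dual system: 4·y_water + 1·y_malt = 41 and 4·y_water + 5·y_malt = 77.
Solving: y_water = 8, y_malt = 9.
Shadow price of malt = 9.

9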